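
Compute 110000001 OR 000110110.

OR: 1 when either bit is 1
  110000001
| 000110110
-----------
  110110111
Decimal: 385 | 54 = 439



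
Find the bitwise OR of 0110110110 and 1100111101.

OR: 1 when either bit is 1
  0110110110
| 1100111101
------------
  1110111111
Decimal: 438 | 829 = 959



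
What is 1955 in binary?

Using repeated division by 2:
1955 ÷ 2 = 977 remainder 1
977 ÷ 2 = 488 remainder 1
488 ÷ 2 = 244 remainder 0
244 ÷ 2 = 122 remainder 0
122 ÷ 2 = 61 remainder 0
61 ÷ 2 = 30 remainder 1
30 ÷ 2 = 15 remainder 0
15 ÷ 2 = 7 remainder 1
7 ÷ 2 = 3 remainder 1
3 ÷ 2 = 1 remainder 1
1 ÷ 2 = 0 remainder 1
Reading remainders bottom to top: 11110100011



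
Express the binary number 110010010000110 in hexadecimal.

Group into 4-bit nibbles from right:
  0110 = 6
  0100 = 4
  1000 = 8
  0110 = 6
Result: 6486



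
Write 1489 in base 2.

Using repeated division by 2:
1489 ÷ 2 = 744 remainder 1
744 ÷ 2 = 372 remainder 0
372 ÷ 2 = 186 remainder 0
186 ÷ 2 = 93 remainder 0
93 ÷ 2 = 46 remainder 1
46 ÷ 2 = 23 remainder 0
23 ÷ 2 = 11 remainder 1
11 ÷ 2 = 5 remainder 1
5 ÷ 2 = 2 remainder 1
2 ÷ 2 = 1 remainder 0
1 ÷ 2 = 0 remainder 1
Reading remainders bottom to top: 10111010001



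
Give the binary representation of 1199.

Using repeated division by 2:
1199 ÷ 2 = 599 remainder 1
599 ÷ 2 = 299 remainder 1
299 ÷ 2 = 149 remainder 1
149 ÷ 2 = 74 remainder 1
74 ÷ 2 = 37 remainder 0
37 ÷ 2 = 18 remainder 1
18 ÷ 2 = 9 remainder 0
9 ÷ 2 = 4 remainder 1
4 ÷ 2 = 2 remainder 0
2 ÷ 2 = 1 remainder 0
1 ÷ 2 = 0 remainder 1
Reading remainders bottom to top: 10010101111



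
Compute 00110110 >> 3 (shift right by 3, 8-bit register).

Original: 00110110 (decimal 54)
Shift right by 3 positions
Drop the 3 low bits; fill with zeros on the left
Result: 00000110 (decimal 6)
Equivalent: 54 >> 3 = 54 ÷ 2^3 = 6



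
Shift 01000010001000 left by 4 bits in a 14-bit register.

Original: 01000010001000 (decimal 4232)
Shift left by 4 positions
Append 4 zeros on the right and drop the 4 high bits that overflow the 14-bit width
Result: 00100010000000 (decimal 2176)
Equivalent: 4232 << 4 = 4232 × 2^4 = 67712, truncated to 14 bits = 2176



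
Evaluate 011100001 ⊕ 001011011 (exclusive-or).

XOR: 1 when bits differ
  011100001
^ 001011011
-----------
  010111010
Decimal: 225 ^ 91 = 186



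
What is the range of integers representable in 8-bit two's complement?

For 8-bit two's complement:
Minimum: -2^7 = -128
Maximum: 2^7 - 1 = 127



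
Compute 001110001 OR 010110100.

OR: 1 when either bit is 1
  001110001
| 010110100
-----------
  011110101
Decimal: 113 | 180 = 245



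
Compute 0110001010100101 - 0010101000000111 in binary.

Method 1 - Direct subtraction (column by column from the right: bit − bit − borrow-in; if negative, add 2 and borrow 1 from the next column):
borrow: 0111000000111100
        0110001010100101
-       0010101000000111
------------------------
        0011100010011110

Method 2 - Add two's complement:
Two's complement of 0010101000000111: invert → 1101010111111000, add 1 → 1101010111111001
  0110001010100101
+ 1101010111111001
------------------
 10011100010011110  (end carry out of the top bit = 1)
Discarding the end carry: 0011100010011110
Decimal check:
  0110001010100101 = 16384 + 8192 + 512 + 128 + 32 + 4 + 1 = 25253
  0010101000000111 = 8192 + 2048 + 512 + 4 + 2 + 1 = 10759
  25253 - 10759 = 14494, and 0011100010011110 = 8192 + 4096 + 2048 + 128 + 16 + 8 + 4 + 2 = 14494 ✓



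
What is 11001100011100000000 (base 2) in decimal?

Sum of powers of 2 for each 1-bit:
2^8 + 2^9 + 2^10 + 2^14 + 2^15 + 2^18 + 2^19
= 256 + 512 + 1024 + 16384 + 32768 + 262144 + 524288
= 837376



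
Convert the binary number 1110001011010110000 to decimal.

Sum of powers of 2 for each 1-bit:
2^4 + 2^5 + 2^7 + 2^9 + 2^10 + 2^12 + 2^16 + 2^17 + 2^18
= 16 + 32 + 128 + 512 + 1024 + 4096 + 65536 + 131072 + 262144
= 464560



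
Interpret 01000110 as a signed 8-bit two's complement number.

Binary: 01000110
Sign bit: 0 (non-negative)
Read directly as an unsigned value:
01000110 = 64 + 4 + 2 = 70
Value: 70



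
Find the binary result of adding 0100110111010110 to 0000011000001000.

Add column by column from the right: bit + bit + carry-in; write the sum mod 2, carry 1 when the sum is 2 or 3.
carry:  0001100000000000
        0100110111010110
+       0000011000001000
------------------------
       00101001111011110
(the carry out of the leftmost column, 0, becomes the leading bit)
Decimal check:
  0100110111010110 = 16384 + 2048 + 1024 + 256 + 128 + 64 + 16 + 4 + 2 = 19926
  0000011000001000 = 1024 + 512 + 8 = 1544
  19926 + 1544 = 21470, and 00101001111011110 = 16384 + 4096 + 512 + 256 + 128 + 64 + 16 + 8 + 4 + 2 = 21470 ✓



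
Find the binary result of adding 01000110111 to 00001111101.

Add column by column from the right: bit + bit + carry-in; write the sum mod 2, carry 1 when the sum is 2 or 3.
carry:  00011111110
        01000110111
+       00001111101
-------------------
       001010110100
(the carry out of the leftmost column, 0, becomes the leading bit)
Decimal check:
  01000110111 = 512 + 32 + 16 + 4 + 2 + 1 = 567
  00001111101 = 64 + 32 + 16 + 8 + 4 + 1 = 125
  567 + 125 = 692, and 001010110100 = 512 + 128 + 32 + 16 + 4 = 692 ✓



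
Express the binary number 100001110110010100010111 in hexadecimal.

Group into 4-bit nibbles from right:
  1000 = 8
  0111 = 7
  0110 = 6
  0101 = 5
  0001 = 1
  0111 = 7
Result: 876517



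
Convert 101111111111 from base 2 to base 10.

Sum of powers of 2 for each 1-bit:
2^0 + 2^1 + 2^2 + 2^3 + 2^4 + 2^5 + 2^6 + 2^7 + 2^8 + 2^9 + 2^11
= 1 + 2 + 4 + 8 + 16 + 32 + 64 + 128 + 256 + 512 + 2048
= 3071



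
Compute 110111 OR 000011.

OR: 1 when either bit is 1
  110111
| 000011
--------
  110111
Decimal: 55 | 3 = 55



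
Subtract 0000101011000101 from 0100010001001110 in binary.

Method 1 - Direct subtraction (column by column from the right: bit − bit − borrow-in; if negative, add 2 and borrow 1 from the next column):
borrow: 0111011100000010
        0100010001001110
-       0000101011000101
------------------------
        0011100110001001

Method 2 - Add two's complement:
Two's complement of 0000101011000101: invert → 1111010100111010, add 1 → 1111010100111011
  0100010001001110
+ 1111010100111011
------------------
 10011100110001001  (end carry out of the top bit = 1)
Discarding the end carry: 0011100110001001
Decimal check:
  0100010001001110 = 16384 + 1024 + 64 + 8 + 4 + 2 = 17486
  0000101011000101 = 2048 + 512 + 128 + 64 + 4 + 1 = 2757
  17486 - 2757 = 14729, and 0011100110001001 = 8192 + 4096 + 2048 + 256 + 128 + 8 + 1 = 14729 ✓



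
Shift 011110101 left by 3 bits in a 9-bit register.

Original: 011110101 (decimal 245)
Shift left by 3 positions
Append 3 zeros on the right and drop the 3 high bits that overflow the 9-bit width
Result: 110101000 (decimal 424)
Equivalent: 245 << 3 = 245 × 2^3 = 1960, truncated to 9 bits = 424



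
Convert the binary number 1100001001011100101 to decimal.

Sum of powers of 2 for each 1-bit:
2^0 + 2^2 + 2^5 + 2^6 + 2^7 + 2^9 + 2^12 + 2^17 + 2^18
= 1 + 4 + 32 + 64 + 128 + 512 + 4096 + 131072 + 262144
= 398053



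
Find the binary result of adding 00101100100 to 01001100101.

Add column by column from the right: bit + bit + carry-in; write the sum mod 2, carry 1 when the sum is 2 or 3.
carry:  00011001000
        00101100100
+       01001100101
-------------------
       001111001001
(the carry out of the leftmost column, 0, becomes the leading bit)
Decimal check:
  00101100100 = 256 + 64 + 32 + 4 = 356
  01001100101 = 512 + 64 + 32 + 4 + 1 = 613
  356 + 613 = 969, and 001111001001 = 512 + 256 + 128 + 64 + 8 + 1 = 969 ✓



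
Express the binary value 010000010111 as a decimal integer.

Sum of powers of 2 for each 1-bit:
2^0 + 2^1 + 2^2 + 2^4 + 2^10
= 1 + 2 + 4 + 16 + 1024
= 1047



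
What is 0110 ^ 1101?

XOR: 1 when bits differ
  0110
^ 1101
------
  1011
Decimal: 6 ^ 13 = 11



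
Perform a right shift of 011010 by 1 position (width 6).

Original: 011010 (decimal 26)
Shift right by 1 position
Drop the 1 low bit; fill with zero on the left
Result: 001101 (decimal 13)
Equivalent: 26 >> 1 = 26 ÷ 2^1 = 13



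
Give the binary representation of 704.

Using repeated division by 2:
704 ÷ 2 = 352 remainder 0
352 ÷ 2 = 176 remainder 0
176 ÷ 2 = 88 remainder 0
88 ÷ 2 = 44 remainder 0
44 ÷ 2 = 22 remainder 0
22 ÷ 2 = 11 remainder 0
11 ÷ 2 = 5 remainder 1
5 ÷ 2 = 2 remainder 1
2 ÷ 2 = 1 remainder 0
1 ÷ 2 = 0 remainder 1
Reading remainders bottom to top: 1011000000



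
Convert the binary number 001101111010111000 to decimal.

Sum of powers of 2 for each 1-bit:
2^3 + 2^4 + 2^5 + 2^7 + 2^9 + 2^10 + 2^11 + 2^12 + 2^14 + 2^15
= 8 + 16 + 32 + 128 + 512 + 1024 + 2048 + 4096 + 16384 + 32768
= 57016



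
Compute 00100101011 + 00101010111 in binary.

Add column by column from the right: bit + bit + carry-in; write the sum mod 2, carry 1 when the sum is 2 or 3.
carry:  01011111110
        00100101011
+       00101010111
-------------------
       001010000010
(the carry out of the leftmost column, 0, becomes the leading bit)
Decimal check:
  00100101011 = 256 + 32 + 8 + 2 + 1 = 299
  00101010111 = 256 + 64 + 16 + 4 + 2 + 1 = 343
  299 + 343 = 642, and 001010000010 = 512 + 128 + 2 = 642 ✓



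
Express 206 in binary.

Using repeated division by 2:
206 ÷ 2 = 103 remainder 0
103 ÷ 2 = 51 remainder 1
51 ÷ 2 = 25 remainder 1
25 ÷ 2 = 12 remainder 1
12 ÷ 2 = 6 remainder 0
6 ÷ 2 = 3 remainder 0
3 ÷ 2 = 1 remainder 1
1 ÷ 2 = 0 remainder 1
Reading remainders bottom to top: 11001110



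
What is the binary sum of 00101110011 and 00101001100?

Add column by column from the right: bit + bit + carry-in; write the sum mod 2, carry 1 when the sum is 2 or 3.
carry:  01010000000
        00101110011
+       00101001100
-------------------
       001010111111
(the carry out of the leftmost column, 0, becomes the leading bit)
Decimal check:
  00101110011 = 256 + 64 + 32 + 16 + 2 + 1 = 371
  00101001100 = 256 + 64 + 8 + 4 = 332
  371 + 332 = 703, and 001010111111 = 512 + 128 + 32 + 16 + 8 + 4 + 2 + 1 = 703 ✓



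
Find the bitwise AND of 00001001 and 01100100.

AND: 1 only when both bits are 1
  00001001
& 01100100
----------
  00000000
Decimal: 9 & 100 = 0



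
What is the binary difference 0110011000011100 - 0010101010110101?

Method 1 - Direct subtraction (column by column from the right: bit − bit − borrow-in; if negative, add 2 and borrow 1 from the next column):
borrow: 0111011111001110
        0110011000011100
-       0010101010110101
------------------------
        0011101101100111

Method 2 - Add two's complement:
Two's complement of 0010101010110101: invert → 1101010101001010, add 1 → 1101010101001011
  0110011000011100
+ 1101010101001011
------------------
 10011101101100111  (end carry out of the top bit = 1)
Discarding the end carry: 0011101101100111
Decimal check:
  0110011000011100 = 16384 + 8192 + 1024 + 512 + 16 + 8 + 4 = 26140
  0010101010110101 = 8192 + 2048 + 512 + 128 + 32 + 16 + 4 + 1 = 10933
  26140 - 10933 = 15207, and 0011101101100111 = 8192 + 4096 + 2048 + 512 + 256 + 64 + 32 + 4 + 2 + 1 = 15207 ✓



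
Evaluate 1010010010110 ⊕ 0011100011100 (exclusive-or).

XOR: 1 when bits differ
  1010010010110
^ 0011100011100
---------------
  1001110001010
Decimal: 5270 ^ 1820 = 5002



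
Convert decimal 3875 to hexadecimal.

Using repeated division by 16 (digits 10–15 are A–F):
3875 ÷ 16 = 242 remainder 3
242 ÷ 16 = 15 remainder 2
15 ÷ 16 = 0 remainder 15 (F)
Reading remainders bottom to top: F23



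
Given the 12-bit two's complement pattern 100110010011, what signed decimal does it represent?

Binary: 100110010011
Sign bit: 1 (negative)
Invert: 011001101100
Add 1:  011001101101
Magnitude: 011001101101 = 1024 + 512 + 64 + 32 + 8 + 4 + 1 = 1645
Value: -1645



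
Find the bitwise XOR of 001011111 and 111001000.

XOR: 1 when bits differ
  001011111
^ 111001000
-----------
  110010111
Decimal: 95 ^ 456 = 407



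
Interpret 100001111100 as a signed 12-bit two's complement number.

Binary: 100001111100
Sign bit: 1 (negative)
Invert: 011110000011
Add 1:  011110000100
Magnitude: 011110000100 = 1024 + 512 + 256 + 128 + 4 = 1924
Value: -1924



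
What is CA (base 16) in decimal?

Expand by place value (powers of 16):
Digit values: C = 12, A = 10
CA = 12 × 16^1 + 10 × 16^0
= 12 × 16 + 10 × 1
= 192 + 10
= 202



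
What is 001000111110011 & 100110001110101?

AND: 1 only when both bits are 1
  001000111110011
& 100110001110101
-----------------
  000000001110001
Decimal: 4595 & 19573 = 113



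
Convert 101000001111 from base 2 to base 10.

Sum of powers of 2 for each 1-bit:
2^0 + 2^1 + 2^2 + 2^3 + 2^9 + 2^11
= 1 + 2 + 4 + 8 + 512 + 2048
= 2575



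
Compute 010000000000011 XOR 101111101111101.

XOR: 1 when bits differ
  010000000000011
^ 101111101111101
-----------------
  111111101111110
Decimal: 8195 ^ 24445 = 32638



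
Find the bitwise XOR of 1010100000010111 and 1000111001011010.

XOR: 1 when bits differ
  1010100000010111
^ 1000111001011010
------------------
  0010011001001101
Decimal: 43031 ^ 36442 = 9805



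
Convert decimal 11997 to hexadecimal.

Using repeated division by 16 (digits 10–15 are A–F):
11997 ÷ 16 = 749 remainder 13 (D)
749 ÷ 16 = 46 remainder 13 (D)
46 ÷ 16 = 2 remainder 14 (E)
2 ÷ 16 = 0 remainder 2
Reading remainders bottom to top: 2EDD



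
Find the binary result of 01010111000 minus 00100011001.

Method 1 - Direct subtraction (column by column from the right: bit − bit − borrow-in; if negative, add 2 and borrow 1 from the next column):
borrow: 01000111110
        01010111000
-       00100011001
-------------------
        00110011111

Method 2 - Add two's complement:
Two's complement of 00100011001: invert → 11011100110, add 1 → 11011100111
  01010111000
+ 11011100111
-------------
 100110011111  (end carry out of the top bit = 1)
Discarding the end carry: 00110011111
Decimal check:
  01010111000 = 512 + 128 + 32 + 16 + 8 = 696
  00100011001 = 256 + 16 + 8 + 1 = 281
  696 - 281 = 415, and 00110011111 = 256 + 128 + 16 + 8 + 4 + 2 + 1 = 415 ✓



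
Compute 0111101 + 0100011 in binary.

Add column by column from the right: bit + bit + carry-in; write the sum mod 2, carry 1 when the sum is 2 or 3.
carry:  1111110
        0111101
+       0100011
---------------
       01100000
(the carry out of the leftmost column, 0, becomes the leading bit)
Decimal check:
  0111101 = 32 + 16 + 8 + 4 + 1 = 61
  0100011 = 32 + 2 + 1 = 35
  61 + 35 = 96, and 01100000 = 64 + 32 = 96 ✓



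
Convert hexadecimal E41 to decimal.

Expand by place value (powers of 16):
Digit values: E = 14
E41 = 14 × 16^2 + 4 × 16^1 + 1 × 16^0
= 14 × 256 + 4 × 16 + 1 × 1
= 3584 + 64 + 1
= 3649



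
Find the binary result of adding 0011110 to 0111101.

Add column by column from the right: bit + bit + carry-in; write the sum mod 2, carry 1 when the sum is 2 or 3.
carry:  1111000
        0011110
+       0111101
---------------
       01011011
(the carry out of the leftmost column, 0, becomes the leading bit)
Decimal check:
  0011110 = 16 + 8 + 4 + 2 = 30
  0111101 = 32 + 16 + 8 + 4 + 1 = 61
  30 + 61 = 91, and 01011011 = 64 + 16 + 8 + 2 + 1 = 91 ✓



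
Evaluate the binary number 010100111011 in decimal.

Sum of powers of 2 for each 1-bit:
2^0 + 2^1 + 2^3 + 2^4 + 2^5 + 2^8 + 2^10
= 1 + 2 + 8 + 16 + 32 + 256 + 1024
= 1339



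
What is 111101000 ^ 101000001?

XOR: 1 when bits differ
  111101000
^ 101000001
-----------
  010101001
Decimal: 488 ^ 321 = 169



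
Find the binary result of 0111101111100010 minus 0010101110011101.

Method 1 - Direct subtraction (column by column from the right: bit − bit − borrow-in; if negative, add 2 and borrow 1 from the next column):
borrow: 0000000000111010
        0111101111100010
-       0010101110011101
------------------------
        0101000001000101

Method 2 - Add two's complement:
Two's complement of 0010101110011101: invert → 1101010001100010, add 1 → 1101010001100011
  0111101111100010
+ 1101010001100011
------------------
 10101000001000101  (end carry out of the top bit = 1)
Discarding the end carry: 0101000001000101
Decimal check:
  0111101111100010 = 16384 + 8192 + 4096 + 2048 + 512 + 256 + 128 + 64 + 32 + 2 = 31714
  0010101110011101 = 8192 + 2048 + 512 + 256 + 128 + 16 + 8 + 4 + 1 = 11165
  31714 - 11165 = 20549, and 0101000001000101 = 16384 + 4096 + 64 + 4 + 1 = 20549 ✓



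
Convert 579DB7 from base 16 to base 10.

Expand by place value (powers of 16):
Digit values: D = 13, B = 11
579DB7 = 5 × 16^5 + 7 × 16^4 + 9 × 16^3 + 13 × 16^2 + 11 × 16^1 + 7 × 16^0
= 5 × 1048576 + 7 × 65536 + 9 × 4096 + 13 × 256 + 11 × 16 + 7 × 1
= 5242880 + 458752 + 36864 + 3328 + 176 + 7
= 5742007



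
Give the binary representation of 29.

Using repeated division by 2:
29 ÷ 2 = 14 remainder 1
14 ÷ 2 = 7 remainder 0
7 ÷ 2 = 3 remainder 1
3 ÷ 2 = 1 remainder 1
1 ÷ 2 = 0 remainder 1
Reading remainders bottom to top: 11101



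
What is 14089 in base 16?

Using repeated division by 16 (digits 10–15 are A–F):
14089 ÷ 16 = 880 remainder 9
880 ÷ 16 = 55 remainder 0
55 ÷ 16 = 3 remainder 7
3 ÷ 16 = 0 remainder 3
Reading remainders bottom to top: 3709



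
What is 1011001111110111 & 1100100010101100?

AND: 1 only when both bits are 1
  1011001111110111
& 1100100010101100
------------------
  1000000010100100
Decimal: 46071 & 51372 = 32932



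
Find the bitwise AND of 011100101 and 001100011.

AND: 1 only when both bits are 1
  011100101
& 001100011
-----------
  001100001
Decimal: 229 & 99 = 97



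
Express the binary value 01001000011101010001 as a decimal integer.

Sum of powers of 2 for each 1-bit:
2^0 + 2^4 + 2^6 + 2^8 + 2^9 + 2^10 + 2^15 + 2^18
= 1 + 16 + 64 + 256 + 512 + 1024 + 32768 + 262144
= 296785



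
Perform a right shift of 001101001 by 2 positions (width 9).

Original: 001101001 (decimal 105)
Shift right by 2 positions
Drop the 2 low bits; fill with zeros on the left
Result: 000011010 (decimal 26)
Equivalent: 105 >> 2 = 105 ÷ 2^2 = 26



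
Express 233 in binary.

Using repeated division by 2:
233 ÷ 2 = 116 remainder 1
116 ÷ 2 = 58 remainder 0
58 ÷ 2 = 29 remainder 0
29 ÷ 2 = 14 remainder 1
14 ÷ 2 = 7 remainder 0
7 ÷ 2 = 3 remainder 1
3 ÷ 2 = 1 remainder 1
1 ÷ 2 = 0 remainder 1
Reading remainders bottom to top: 11101001



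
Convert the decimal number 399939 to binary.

Using repeated division by 2:
399939 ÷ 2 = 199969 remainder 1
199969 ÷ 2 = 99984 remainder 1
99984 ÷ 2 = 49992 remainder 0
49992 ÷ 2 = 24996 remainder 0
24996 ÷ 2 = 12498 remainder 0
12498 ÷ 2 = 6249 remainder 0
6249 ÷ 2 = 3124 remainder 1
3124 ÷ 2 = 1562 remainder 0
1562 ÷ 2 = 781 remainder 0
781 ÷ 2 = 390 remainder 1
390 ÷ 2 = 195 remainder 0
195 ÷ 2 = 97 remainder 1
97 ÷ 2 = 48 remainder 1
48 ÷ 2 = 24 remainder 0
24 ÷ 2 = 12 remainder 0
12 ÷ 2 = 6 remainder 0
6 ÷ 2 = 3 remainder 0
3 ÷ 2 = 1 remainder 1
1 ÷ 2 = 0 remainder 1
Reading remainders bottom to top: 1100001101001000011



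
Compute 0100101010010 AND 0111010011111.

AND: 1 only when both bits are 1
  0100101010010
& 0111010011111
---------------
  0100000010010
Decimal: 2386 & 3743 = 2066



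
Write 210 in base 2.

Using repeated division by 2:
210 ÷ 2 = 105 remainder 0
105 ÷ 2 = 52 remainder 1
52 ÷ 2 = 26 remainder 0
26 ÷ 2 = 13 remainder 0
13 ÷ 2 = 6 remainder 1
6 ÷ 2 = 3 remainder 0
3 ÷ 2 = 1 remainder 1
1 ÷ 2 = 0 remainder 1
Reading remainders bottom to top: 11010010



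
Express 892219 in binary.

Using repeated division by 2:
892219 ÷ 2 = 446109 remainder 1
446109 ÷ 2 = 223054 remainder 1
223054 ÷ 2 = 111527 remainder 0
111527 ÷ 2 = 55763 remainder 1
55763 ÷ 2 = 27881 remainder 1
27881 ÷ 2 = 13940 remainder 1
13940 ÷ 2 = 6970 remainder 0
6970 ÷ 2 = 3485 remainder 0
3485 ÷ 2 = 1742 remainder 1
1742 ÷ 2 = 871 remainder 0
871 ÷ 2 = 435 remainder 1
435 ÷ 2 = 217 remainder 1
217 ÷ 2 = 108 remainder 1
108 ÷ 2 = 54 remainder 0
54 ÷ 2 = 27 remainder 0
27 ÷ 2 = 13 remainder 1
13 ÷ 2 = 6 remainder 1
6 ÷ 2 = 3 remainder 0
3 ÷ 2 = 1 remainder 1
1 ÷ 2 = 0 remainder 1
Reading remainders bottom to top: 11011001110100111011



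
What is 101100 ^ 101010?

XOR: 1 when bits differ
  101100
^ 101010
--------
  000110
Decimal: 44 ^ 42 = 6



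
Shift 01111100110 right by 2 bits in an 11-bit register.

Original: 01111100110 (decimal 998)
Shift right by 2 positions
Drop the 2 low bits; fill with zeros on the left
Result: 00011111001 (decimal 249)
Equivalent: 998 >> 2 = 998 ÷ 2^2 = 249



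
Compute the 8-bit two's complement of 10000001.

Original (sign bit 1, negative): 10000001
Step 1 - Invert all bits: 01111110
Step 2 - Add 1: 01111111
Verification: 10000001 + 01111111 = 100000000; discarding the end carry (carry out of the top bit) leaves the 8-bit value 00000000, as required for x + (-x)



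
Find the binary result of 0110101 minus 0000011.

Method 1 - Direct subtraction (column by column from the right: bit − bit − borrow-in; if negative, add 2 and borrow 1 from the next column):
borrow: 0000100
        0110101
-       0000011
---------------
        0110010

Method 2 - Add two's complement:
Two's complement of 0000011: invert → 1111100, add 1 → 1111101
  0110101
+ 1111101
---------
 10110010  (end carry out of the top bit = 1)
Discarding the end carry: 0110010
Decimal check:
  0110101 = 32 + 16 + 4 + 1 = 53
  0000011 = 2 + 1 = 3
  53 - 3 = 50, and 0110010 = 32 + 16 + 2 = 50 ✓



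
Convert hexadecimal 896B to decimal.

Expand by place value (powers of 16):
Digit values: B = 11
896B = 8 × 16^3 + 9 × 16^2 + 6 × 16^1 + 11 × 16^0
= 8 × 4096 + 9 × 256 + 6 × 16 + 11 × 1
= 32768 + 2304 + 96 + 11
= 35179



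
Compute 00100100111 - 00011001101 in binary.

Method 1 - Direct subtraction (column by column from the right: bit − bit − borrow-in; if negative, add 2 and borrow 1 from the next column):
borrow: 00110110000
        00100100111
-       00011001101
-------------------
        00001011010

Method 2 - Add two's complement:
Two's complement of 00011001101: invert → 11100110010, add 1 → 11100110011
  00100100111
+ 11100110011
-------------
 100001011010  (end carry out of the top bit = 1)
Discarding the end carry: 00001011010
Decimal check:
  00100100111 = 256 + 32 + 4 + 2 + 1 = 295
  00011001101 = 128 + 64 + 8 + 4 + 1 = 205
  295 - 205 = 90, and 00001011010 = 64 + 16 + 8 + 2 = 90 ✓



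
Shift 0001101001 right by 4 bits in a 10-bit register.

Original: 0001101001 (decimal 105)
Shift right by 4 positions
Drop the 4 low bits; fill with zeros on the left
Result: 0000000110 (decimal 6)
Equivalent: 105 >> 4 = 105 ÷ 2^4 = 6



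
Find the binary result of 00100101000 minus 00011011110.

Method 1 - Direct subtraction (column by column from the right: bit − bit − borrow-in; if negative, add 2 and borrow 1 from the next column):
borrow: 00110111100
        00100101000
-       00011011110
-------------------
        00001001010

Method 2 - Add two's complement:
Two's complement of 00011011110: invert → 11100100001, add 1 → 11100100010
  00100101000
+ 11100100010
-------------
 100001001010  (end carry out of the top bit = 1)
Discarding the end carry: 00001001010
Decimal check:
  00100101000 = 256 + 32 + 8 = 296
  00011011110 = 128 + 64 + 16 + 8 + 4 + 2 = 222
  296 - 222 = 74, and 00001001010 = 64 + 8 + 2 = 74 ✓



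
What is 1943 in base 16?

Using repeated division by 16 (digits 10–15 are A–F):
1943 ÷ 16 = 121 remainder 7
121 ÷ 16 = 7 remainder 9
7 ÷ 16 = 0 remainder 7
Reading remainders bottom to top: 797



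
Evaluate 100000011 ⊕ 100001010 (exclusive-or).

XOR: 1 when bits differ
  100000011
^ 100001010
-----------
  000001001
Decimal: 259 ^ 266 = 9



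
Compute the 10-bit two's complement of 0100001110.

Original: 0100001110
Step 1 - Invert all bits: 1011110001
Step 2 - Add 1: 1011110010
Verification: 0100001110 + 1011110010 = 10000000000; discarding the end carry (carry out of the top bit) leaves the 10-bit value 0000000000, as required for x + (-x)



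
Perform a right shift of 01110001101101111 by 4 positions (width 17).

Original: 01110001101101111 (decimal 58223)
Shift right by 4 positions
Drop the 4 low bits; fill with zeros on the left
Result: 00000111000110110 (decimal 3638)
Equivalent: 58223 >> 4 = 58223 ÷ 2^4 = 3638



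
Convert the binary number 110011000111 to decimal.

Sum of powers of 2 for each 1-bit:
2^0 + 2^1 + 2^2 + 2^6 + 2^7 + 2^10 + 2^11
= 1 + 2 + 4 + 64 + 128 + 1024 + 2048
= 3271



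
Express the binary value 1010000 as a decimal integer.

Sum of powers of 2 for each 1-bit:
2^4 + 2^6
= 16 + 64
= 80



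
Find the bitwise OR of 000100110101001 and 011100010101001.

OR: 1 when either bit is 1
  000100110101001
| 011100010101001
-----------------
  011100110101001
Decimal: 2473 | 14505 = 14761



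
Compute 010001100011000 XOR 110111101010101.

XOR: 1 when bits differ
  010001100011000
^ 110111101010101
-----------------
  100110001001101
Decimal: 8984 ^ 28501 = 19533



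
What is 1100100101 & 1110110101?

AND: 1 only when both bits are 1
  1100100101
& 1110110101
------------
  1100100101
Decimal: 805 & 949 = 805



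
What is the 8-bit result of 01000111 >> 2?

Original: 01000111 (decimal 71)
Shift right by 2 positions
Drop the 2 low bits; fill with zeros on the left
Result: 00010001 (decimal 17)
Equivalent: 71 >> 2 = 71 ÷ 2^2 = 17



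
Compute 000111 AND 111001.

AND: 1 only when both bits are 1
  000111
& 111001
--------
  000001
Decimal: 7 & 57 = 1



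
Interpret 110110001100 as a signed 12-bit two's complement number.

Binary: 110110001100
Sign bit: 1 (negative)
Invert: 001001110011
Add 1:  001001110100
Magnitude: 001001110100 = 512 + 64 + 32 + 16 + 4 = 628
Value: -628



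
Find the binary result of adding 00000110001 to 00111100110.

Add column by column from the right: bit + bit + carry-in; write the sum mod 2, carry 1 when the sum is 2 or 3.
carry:  01111000000
        00000110001
+       00111100110
-------------------
       001000010111
(the carry out of the leftmost column, 0, becomes the leading bit)
Decimal check:
  00000110001 = 32 + 16 + 1 = 49
  00111100110 = 256 + 128 + 64 + 32 + 4 + 2 = 486
  49 + 486 = 535, and 001000010111 = 512 + 16 + 4 + 2 + 1 = 535 ✓



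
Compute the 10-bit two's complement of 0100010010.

Original: 0100010010
Step 1 - Invert all bits: 1011101101
Step 2 - Add 1: 1011101110
Verification: 0100010010 + 1011101110 = 10000000000; discarding the end carry (carry out of the top bit) leaves the 10-bit value 0000000000, as required for x + (-x)



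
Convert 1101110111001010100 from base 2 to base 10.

Sum of powers of 2 for each 1-bit:
2^2 + 2^4 + 2^6 + 2^9 + 2^10 + 2^11 + 2^13 + 2^14 + 2^15 + 2^17 + 2^18
= 4 + 16 + 64 + 512 + 1024 + 2048 + 8192 + 16384 + 32768 + 131072 + 262144
= 454228



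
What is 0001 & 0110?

AND: 1 only when both bits are 1
  0001
& 0110
------
  0000
Decimal: 1 & 6 = 0



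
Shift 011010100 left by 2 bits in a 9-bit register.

Original: 011010100 (decimal 212)
Shift left by 2 positions
Append 2 zeros on the right and drop the 2 high bits that overflow the 9-bit width
Result: 101010000 (decimal 336)
Equivalent: 212 << 2 = 212 × 2^2 = 848, truncated to 9 bits = 336



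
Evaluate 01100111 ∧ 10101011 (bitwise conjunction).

AND: 1 only when both bits are 1
  01100111
& 10101011
----------
  00100011
Decimal: 103 & 171 = 35



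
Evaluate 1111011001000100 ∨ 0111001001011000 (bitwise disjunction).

OR: 1 when either bit is 1
  1111011001000100
| 0111001001011000
------------------
  1111011001011100
Decimal: 63044 | 29272 = 63068



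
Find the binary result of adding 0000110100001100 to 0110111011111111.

Add column by column from the right: bit + bit + carry-in; write the sum mod 2, carry 1 when the sum is 2 or 3.
carry:  0001111111111000
        0000110100001100
+       0110111011111111
------------------------
       00111110000001011
(the carry out of the leftmost column, 0, becomes the leading bit)
Decimal check:
  0000110100001100 = 2048 + 1024 + 256 + 8 + 4 = 3340
  0110111011111111 = 16384 + 8192 + 2048 + 1024 + 512 + 128 + 64 + 32 + 16 + 8 + 4 + 2 + 1 = 28415
  3340 + 28415 = 31755, and 00111110000001011 = 16384 + 8192 + 4096 + 2048 + 1024 + 8 + 2 + 1 = 31755 ✓



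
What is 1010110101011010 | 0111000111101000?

OR: 1 when either bit is 1
  1010110101011010
| 0111000111101000
------------------
  1111110111111010
Decimal: 44378 | 29160 = 65018



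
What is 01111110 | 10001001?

OR: 1 when either bit is 1
  01111110
| 10001001
----------
  11111111
Decimal: 126 | 137 = 255



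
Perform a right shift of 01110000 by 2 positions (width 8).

Original: 01110000 (decimal 112)
Shift right by 2 positions
Drop the 2 low bits; fill with zeros on the left
Result: 00011100 (decimal 28)
Equivalent: 112 >> 2 = 112 ÷ 2^2 = 28



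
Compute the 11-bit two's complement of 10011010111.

Original (sign bit 1, negative): 10011010111
Step 1 - Invert all bits: 01100101000
Step 2 - Add 1: 01100101001
Verification: 10011010111 + 01100101001 = 100000000000; discarding the end carry (carry out of the top bit) leaves the 11-bit value 00000000000, as required for x + (-x)



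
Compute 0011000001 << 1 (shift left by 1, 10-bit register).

Original: 0011000001 (decimal 193)
Shift left by 1 position
Append 1 zero on the right
Result: 0110000010 (decimal 386)
Equivalent: 193 << 1 = 193 × 2^1 = 386



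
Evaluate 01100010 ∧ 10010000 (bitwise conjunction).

AND: 1 only when both bits are 1
  01100010
& 10010000
----------
  00000000
Decimal: 98 & 144 = 0



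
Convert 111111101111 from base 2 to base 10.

Sum of powers of 2 for each 1-bit:
2^0 + 2^1 + 2^2 + 2^3 + 2^5 + 2^6 + 2^7 + 2^8 + 2^9 + 2^10 + 2^11
= 1 + 2 + 4 + 8 + 32 + 64 + 128 + 256 + 512 + 1024 + 2048
= 4079



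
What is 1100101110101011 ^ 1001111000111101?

XOR: 1 when bits differ
  1100101110101011
^ 1001111000111101
------------------
  0101010110010110
Decimal: 52139 ^ 40509 = 21910



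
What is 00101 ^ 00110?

XOR: 1 when bits differ
  00101
^ 00110
-------
  00011
Decimal: 5 ^ 6 = 3



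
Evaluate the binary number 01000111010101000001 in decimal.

Sum of powers of 2 for each 1-bit:
2^0 + 2^6 + 2^8 + 2^10 + 2^12 + 2^13 + 2^14 + 2^18
= 1 + 64 + 256 + 1024 + 4096 + 8192 + 16384 + 262144
= 292161



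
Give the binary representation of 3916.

Using repeated division by 2:
3916 ÷ 2 = 1958 remainder 0
1958 ÷ 2 = 979 remainder 0
979 ÷ 2 = 489 remainder 1
489 ÷ 2 = 244 remainder 1
244 ÷ 2 = 122 remainder 0
122 ÷ 2 = 61 remainder 0
61 ÷ 2 = 30 remainder 1
30 ÷ 2 = 15 remainder 0
15 ÷ 2 = 7 remainder 1
7 ÷ 2 = 3 remainder 1
3 ÷ 2 = 1 remainder 1
1 ÷ 2 = 0 remainder 1
Reading remainders bottom to top: 111101001100



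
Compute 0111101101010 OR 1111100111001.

OR: 1 when either bit is 1
  0111101101010
| 1111100111001
---------------
  1111101111011
Decimal: 3946 | 7993 = 8059



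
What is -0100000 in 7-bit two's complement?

Original: 0100000
Step 1 - Invert all bits: 1011111
Step 2 - Add 1: 1100000
Verification: 0100000 + 1100000 = 10000000; discarding the end carry (carry out of the top bit) leaves the 7-bit value 0000000, as required for x + (-x)



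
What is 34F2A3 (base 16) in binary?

Convert each hex digit to 4 bits:
  3 = 0011
  4 = 0100
  F = 1111
  2 = 0010
  A = 1010
  3 = 0011
Concatenate: 001101001111001010100011



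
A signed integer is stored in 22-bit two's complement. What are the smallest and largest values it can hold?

For 22-bit two's complement:
Minimum: -2^21 = -2097152
Maximum: 2^21 - 1 = 2097151



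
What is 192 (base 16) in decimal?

Expand by place value (powers of 16):
192 = 1 × 16^2 + 9 × 16^1 + 2 × 16^0
= 1 × 256 + 9 × 16 + 2 × 1
= 256 + 144 + 2
= 402



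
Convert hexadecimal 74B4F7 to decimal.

Expand by place value (powers of 16):
Digit values: B = 11, F = 15
74B4F7 = 7 × 16^5 + 4 × 16^4 + 11 × 16^3 + 4 × 16^2 + 15 × 16^1 + 7 × 16^0
= 7 × 1048576 + 4 × 65536 + 11 × 4096 + 4 × 256 + 15 × 16 + 7 × 1
= 7340032 + 262144 + 45056 + 1024 + 240 + 7
= 7648503



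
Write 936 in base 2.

Using repeated division by 2:
936 ÷ 2 = 468 remainder 0
468 ÷ 2 = 234 remainder 0
234 ÷ 2 = 117 remainder 0
117 ÷ 2 = 58 remainder 1
58 ÷ 2 = 29 remainder 0
29 ÷ 2 = 14 remainder 1
14 ÷ 2 = 7 remainder 0
7 ÷ 2 = 3 remainder 1
3 ÷ 2 = 1 remainder 1
1 ÷ 2 = 0 remainder 1
Reading remainders bottom to top: 1110101000



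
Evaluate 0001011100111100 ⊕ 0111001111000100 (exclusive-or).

XOR: 1 when bits differ
  0001011100111100
^ 0111001111000100
------------------
  0110010011111000
Decimal: 5948 ^ 29636 = 25848



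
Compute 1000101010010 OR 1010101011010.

OR: 1 when either bit is 1
  1000101010010
| 1010101011010
---------------
  1010101011010
Decimal: 4434 | 5466 = 5466



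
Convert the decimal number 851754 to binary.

Using repeated division by 2:
851754 ÷ 2 = 425877 remainder 0
425877 ÷ 2 = 212938 remainder 1
212938 ÷ 2 = 106469 remainder 0
106469 ÷ 2 = 53234 remainder 1
53234 ÷ 2 = 26617 remainder 0
26617 ÷ 2 = 13308 remainder 1
13308 ÷ 2 = 6654 remainder 0
6654 ÷ 2 = 3327 remainder 0
3327 ÷ 2 = 1663 remainder 1
1663 ÷ 2 = 831 remainder 1
831 ÷ 2 = 415 remainder 1
415 ÷ 2 = 207 remainder 1
207 ÷ 2 = 103 remainder 1
103 ÷ 2 = 51 remainder 1
51 ÷ 2 = 25 remainder 1
25 ÷ 2 = 12 remainder 1
12 ÷ 2 = 6 remainder 0
6 ÷ 2 = 3 remainder 0
3 ÷ 2 = 1 remainder 1
1 ÷ 2 = 0 remainder 1
Reading remainders bottom to top: 11001111111100101010



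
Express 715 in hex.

Using repeated division by 16 (digits 10–15 are A–F):
715 ÷ 16 = 44 remainder 11 (B)
44 ÷ 16 = 2 remainder 12 (C)
2 ÷ 16 = 0 remainder 2
Reading remainders bottom to top: 2CB



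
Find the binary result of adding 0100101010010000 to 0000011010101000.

Add column by column from the right: bit + bit + carry-in; write the sum mod 2, carry 1 when the sum is 2 or 3.
carry:  0001110100000000
        0100101010010000
+       0000011010101000
------------------------
       00101000100111000
(the carry out of the leftmost column, 0, becomes the leading bit)
Decimal check:
  0100101010010000 = 16384 + 2048 + 512 + 128 + 16 = 19088
  0000011010101000 = 1024 + 512 + 128 + 32 + 8 = 1704
  19088 + 1704 = 20792, and 00101000100111000 = 16384 + 4096 + 256 + 32 + 16 + 8 = 20792 ✓



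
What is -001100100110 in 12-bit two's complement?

Original: 001100100110
Step 1 - Invert all bits: 110011011001
Step 2 - Add 1: 110011011010
Verification: 001100100110 + 110011011010 = 1000000000000; discarding the end carry (carry out of the top bit) leaves the 12-bit value 000000000000, as required for x + (-x)



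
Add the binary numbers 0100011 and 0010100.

Add column by column from the right: bit + bit + carry-in; write the sum mod 2, carry 1 when the sum is 2 or 3.
carry:  0000000
        0100011
+       0010100
---------------
       00110111
(the carry out of the leftmost column, 0, becomes the leading bit)
Decimal check:
  0100011 = 32 + 2 + 1 = 35
  0010100 = 16 + 4 = 20
  35 + 20 = 55, and 00110111 = 32 + 16 + 4 + 2 + 1 = 55 ✓



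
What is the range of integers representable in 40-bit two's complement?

For 40-bit two's complement:
Minimum: -2^39 = -549755813888
Maximum: 2^39 - 1 = 549755813887



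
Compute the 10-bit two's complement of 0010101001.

Original: 0010101001
Step 1 - Invert all bits: 1101010110
Step 2 - Add 1: 1101010111
Verification: 0010101001 + 1101010111 = 10000000000; discarding the end carry (carry out of the top bit) leaves the 10-bit value 0000000000, as required for x + (-x)



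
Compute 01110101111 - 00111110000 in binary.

Method 1 - Direct subtraction (column by column from the right: bit − bit − borrow-in; if negative, add 2 and borrow 1 from the next column):
borrow: 01111100000
        01110101111
-       00111110000
-------------------
        00110111111

Method 2 - Add two's complement:
Two's complement of 00111110000: invert → 11000001111, add 1 → 11000010000
  01110101111
+ 11000010000
-------------
 100110111111  (end carry out of the top bit = 1)
Discarding the end carry: 00110111111
Decimal check:
  01110101111 = 512 + 256 + 128 + 32 + 8 + 4 + 2 + 1 = 943
  00111110000 = 256 + 128 + 64 + 32 + 16 = 496
  943 - 496 = 447, and 00110111111 = 256 + 128 + 32 + 16 + 8 + 4 + 2 + 1 = 447 ✓



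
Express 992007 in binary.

Using repeated division by 2:
992007 ÷ 2 = 496003 remainder 1
496003 ÷ 2 = 248001 remainder 1
248001 ÷ 2 = 124000 remainder 1
124000 ÷ 2 = 62000 remainder 0
62000 ÷ 2 = 31000 remainder 0
31000 ÷ 2 = 15500 remainder 0
15500 ÷ 2 = 7750 remainder 0
7750 ÷ 2 = 3875 remainder 0
3875 ÷ 2 = 1937 remainder 1
1937 ÷ 2 = 968 remainder 1
968 ÷ 2 = 484 remainder 0
484 ÷ 2 = 242 remainder 0
242 ÷ 2 = 121 remainder 0
121 ÷ 2 = 60 remainder 1
60 ÷ 2 = 30 remainder 0
30 ÷ 2 = 15 remainder 0
15 ÷ 2 = 7 remainder 1
7 ÷ 2 = 3 remainder 1
3 ÷ 2 = 1 remainder 1
1 ÷ 2 = 0 remainder 1
Reading remainders bottom to top: 11110010001100000111



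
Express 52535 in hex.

Using repeated division by 16 (digits 10–15 are A–F):
52535 ÷ 16 = 3283 remainder 7
3283 ÷ 16 = 205 remainder 3
205 ÷ 16 = 12 remainder 13 (D)
12 ÷ 16 = 0 remainder 12 (C)
Reading remainders bottom to top: CD37



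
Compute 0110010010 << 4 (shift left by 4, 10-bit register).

Original: 0110010010 (decimal 402)
Shift left by 4 positions
Append 4 zeros on the right and drop the 4 high bits that overflow the 10-bit width
Result: 0100100000 (decimal 288)
Equivalent: 402 << 4 = 402 × 2^4 = 6432, truncated to 10 bits = 288



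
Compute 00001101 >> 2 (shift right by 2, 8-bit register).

Original: 00001101 (decimal 13)
Shift right by 2 positions
Drop the 2 low bits; fill with zeros on the left
Result: 00000011 (decimal 3)
Equivalent: 13 >> 2 = 13 ÷ 2^2 = 3



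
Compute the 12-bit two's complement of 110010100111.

Original (sign bit 1, negative): 110010100111
Step 1 - Invert all bits: 001101011000
Step 2 - Add 1: 001101011001
Verification: 110010100111 + 001101011001 = 1000000000000; discarding the end carry (carry out of the top bit) leaves the 12-bit value 000000000000, as required for x + (-x)



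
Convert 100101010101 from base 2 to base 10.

Sum of powers of 2 for each 1-bit:
2^0 + 2^2 + 2^4 + 2^6 + 2^8 + 2^11
= 1 + 4 + 16 + 64 + 256 + 2048
= 2389



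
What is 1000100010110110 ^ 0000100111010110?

XOR: 1 when bits differ
  1000100010110110
^ 0000100111010110
------------------
  1000000101100000
Decimal: 34998 ^ 2518 = 33120



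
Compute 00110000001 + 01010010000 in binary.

Add column by column from the right: bit + bit + carry-in; write the sum mod 2, carry 1 when the sum is 2 or 3.
carry:  11100000000
        00110000001
+       01010010000
-------------------
       010000010001
(the carry out of the leftmost column, 0, becomes the leading bit)
Decimal check:
  00110000001 = 256 + 128 + 1 = 385
  01010010000 = 512 + 128 + 16 = 656
  385 + 656 = 1041, and 010000010001 = 1024 + 16 + 1 = 1041 ✓



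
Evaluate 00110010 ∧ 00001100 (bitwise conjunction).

AND: 1 only when both bits are 1
  00110010
& 00001100
----------
  00000000
Decimal: 50 & 12 = 0



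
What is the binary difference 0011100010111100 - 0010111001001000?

Method 1 - Direct subtraction (column by column from the right: bit − bit − borrow-in; if negative, add 2 and borrow 1 from the next column):
borrow: 0001110010000000
        0011100010111100
-       0010111001001000
------------------------
        0000101001110100

Method 2 - Add two's complement:
Two's complement of 0010111001001000: invert → 1101000110110111, add 1 → 1101000110111000
  0011100010111100
+ 1101000110111000
------------------
 10000101001110100  (end carry out of the top bit = 1)
Discarding the end carry: 0000101001110100
Decimal check:
  0011100010111100 = 8192 + 4096 + 2048 + 128 + 32 + 16 + 8 + 4 = 14524
  0010111001001000 = 8192 + 2048 + 1024 + 512 + 64 + 8 = 11848
  14524 - 11848 = 2676, and 0000101001110100 = 2048 + 512 + 64 + 32 + 16 + 4 = 2676 ✓

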